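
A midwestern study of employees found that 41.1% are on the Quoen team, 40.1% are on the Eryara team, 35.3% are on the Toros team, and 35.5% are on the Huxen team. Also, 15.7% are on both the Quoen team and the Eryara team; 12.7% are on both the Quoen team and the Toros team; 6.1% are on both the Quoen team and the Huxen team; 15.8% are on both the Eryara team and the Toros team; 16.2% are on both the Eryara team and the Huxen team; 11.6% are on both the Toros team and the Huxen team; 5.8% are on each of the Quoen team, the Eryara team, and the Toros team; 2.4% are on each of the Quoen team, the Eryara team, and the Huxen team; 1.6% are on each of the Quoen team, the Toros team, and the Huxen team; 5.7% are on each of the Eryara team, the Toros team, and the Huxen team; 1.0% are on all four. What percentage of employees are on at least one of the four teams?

88.4%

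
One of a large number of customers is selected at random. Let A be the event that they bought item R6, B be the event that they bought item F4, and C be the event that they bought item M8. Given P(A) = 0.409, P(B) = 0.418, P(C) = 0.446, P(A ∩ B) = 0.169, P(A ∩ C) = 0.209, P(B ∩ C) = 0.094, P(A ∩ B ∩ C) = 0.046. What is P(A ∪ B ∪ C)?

0.847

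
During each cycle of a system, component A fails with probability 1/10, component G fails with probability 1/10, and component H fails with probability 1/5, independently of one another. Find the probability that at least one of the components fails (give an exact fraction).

P(none) = (1 − 1/10) × (1 − 1/10) × (1 − 1/5) = 9/10 × 9/10 × 4/5 = 81/125
P(at least one) = 1 − 81/125 = 44/125

44/125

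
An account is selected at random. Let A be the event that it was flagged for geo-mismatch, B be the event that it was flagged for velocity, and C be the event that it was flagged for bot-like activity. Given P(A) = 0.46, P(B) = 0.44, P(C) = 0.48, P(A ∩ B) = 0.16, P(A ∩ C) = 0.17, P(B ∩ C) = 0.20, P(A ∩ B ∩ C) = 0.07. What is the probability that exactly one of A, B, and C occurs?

0.53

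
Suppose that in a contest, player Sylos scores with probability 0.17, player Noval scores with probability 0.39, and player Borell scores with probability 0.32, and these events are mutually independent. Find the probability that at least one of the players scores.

0.655716

P(none) = (1 − 0.17) × (1 − 0.39) × (1 − 0.32) = 0.83 × 0.61 × 0.68 = 0.344284
P(at least one) = 1 − 0.344284 = 0.655716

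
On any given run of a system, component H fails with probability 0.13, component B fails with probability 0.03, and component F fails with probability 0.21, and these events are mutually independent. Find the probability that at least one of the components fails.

0.333319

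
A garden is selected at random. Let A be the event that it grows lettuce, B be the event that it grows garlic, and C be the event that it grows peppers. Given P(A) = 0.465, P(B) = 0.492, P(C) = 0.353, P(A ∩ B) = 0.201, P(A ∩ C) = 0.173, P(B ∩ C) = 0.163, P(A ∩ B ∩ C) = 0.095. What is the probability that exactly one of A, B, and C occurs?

0.521

By inclusion–exclusion (exactly-one form):
P(exactly one) = 0.465 + 0.492 + 0.353 − 2·0.201 − 2·0.173 − 2·0.163 + 3·0.095 = 0.521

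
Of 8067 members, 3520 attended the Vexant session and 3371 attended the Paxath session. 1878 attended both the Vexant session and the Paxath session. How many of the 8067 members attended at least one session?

Apply inclusion-exclusion:
|at least one| = 3520 + 3371 − 1878 = 5013

5013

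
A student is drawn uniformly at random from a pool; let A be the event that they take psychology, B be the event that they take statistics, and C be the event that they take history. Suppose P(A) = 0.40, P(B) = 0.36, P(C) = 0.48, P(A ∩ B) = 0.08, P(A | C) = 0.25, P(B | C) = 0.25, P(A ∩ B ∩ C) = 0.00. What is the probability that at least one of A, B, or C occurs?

P(A ∩ C) = P(C)·P(A|C) = 0.48 × 0.25 = 0.12
P(B ∩ C) = P(C)·P(B|C) = 0.48 × 0.25 = 0.12
Apply inclusion-exclusion:
P(A ∪ B ∪ C) = 0.40 + 0.36 + 0.48 − 0.08 − 0.12 − 0.12 + 0.00 = 0.92

0.92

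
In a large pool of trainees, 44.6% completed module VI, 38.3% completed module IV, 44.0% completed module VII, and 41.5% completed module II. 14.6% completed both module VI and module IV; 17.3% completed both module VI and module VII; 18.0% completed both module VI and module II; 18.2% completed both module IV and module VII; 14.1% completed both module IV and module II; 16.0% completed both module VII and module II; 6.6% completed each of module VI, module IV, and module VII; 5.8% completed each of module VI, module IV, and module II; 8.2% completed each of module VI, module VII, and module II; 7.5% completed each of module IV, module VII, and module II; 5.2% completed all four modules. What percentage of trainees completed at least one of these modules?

93.1%

Inclusion–exclusion gives
P(≥1) = 44.6 + 38.3 + 44.0 + 41.5 − 14.6 − 17.3 − 18.0 − 18.2 − 14.1 − 16.0 + 6.6 + 5.8 + 8.2 + 7.5 − 5.2 = 93.1%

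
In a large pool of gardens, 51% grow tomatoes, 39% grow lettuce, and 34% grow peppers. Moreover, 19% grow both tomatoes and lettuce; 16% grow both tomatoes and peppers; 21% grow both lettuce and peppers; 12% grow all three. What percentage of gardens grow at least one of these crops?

By inclusion–exclusion:
P(union) = 51 + 39 + 34 − 19 − 16 − 21 + 12 = 80%

80%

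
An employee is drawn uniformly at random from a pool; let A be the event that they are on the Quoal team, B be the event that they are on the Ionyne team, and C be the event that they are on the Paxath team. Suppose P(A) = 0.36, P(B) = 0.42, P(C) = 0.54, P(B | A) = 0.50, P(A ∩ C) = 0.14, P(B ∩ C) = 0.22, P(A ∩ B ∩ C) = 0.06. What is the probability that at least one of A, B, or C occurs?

0.84

P(A ∩ B) = P(A)·P(B|A) = 0.36 × 0.50 = 0.18
P(A ∪ B ∪ C) = 0.36 + 0.42 + 0.54 − 0.18 − 0.14 − 0.22 + 0.06 = 0.84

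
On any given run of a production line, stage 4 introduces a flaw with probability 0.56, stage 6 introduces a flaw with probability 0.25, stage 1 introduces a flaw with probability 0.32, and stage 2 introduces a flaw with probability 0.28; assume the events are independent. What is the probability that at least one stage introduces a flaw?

P(none) = (1 − 0.56) × (1 − 0.25) × (1 − 0.32) × (1 − 0.28) = 0.44 × 0.75 × 0.68 × 0.72 = 0.161568
P(at least one) = 1 − 0.161568 = 0.838432

0.838432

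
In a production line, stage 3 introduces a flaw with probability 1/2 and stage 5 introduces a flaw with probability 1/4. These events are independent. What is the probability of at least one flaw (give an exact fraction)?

5/8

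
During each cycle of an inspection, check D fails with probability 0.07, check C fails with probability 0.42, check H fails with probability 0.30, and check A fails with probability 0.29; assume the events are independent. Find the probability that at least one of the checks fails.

P(none) = (1 − 0.07) × (1 − 0.42) × (1 − 0.30) × (1 − 0.29) = 0.93 × 0.58 × 0.70 × 0.71 = 0.2680818
P(at least one) = 1 − 0.2680818 = 0.7319182

0.7319182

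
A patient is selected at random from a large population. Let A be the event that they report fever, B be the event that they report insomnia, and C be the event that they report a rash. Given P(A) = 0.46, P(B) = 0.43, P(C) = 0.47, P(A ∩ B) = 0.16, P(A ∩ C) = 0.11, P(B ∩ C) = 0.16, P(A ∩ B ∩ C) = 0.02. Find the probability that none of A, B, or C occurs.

0.05

P(A ∪ B ∪ C) = 0.46 + 0.43 + 0.47 − 0.16 − 0.11 − 0.16 + 0.02 = 0.95
P(none) = 1 − 0.95 = 0.05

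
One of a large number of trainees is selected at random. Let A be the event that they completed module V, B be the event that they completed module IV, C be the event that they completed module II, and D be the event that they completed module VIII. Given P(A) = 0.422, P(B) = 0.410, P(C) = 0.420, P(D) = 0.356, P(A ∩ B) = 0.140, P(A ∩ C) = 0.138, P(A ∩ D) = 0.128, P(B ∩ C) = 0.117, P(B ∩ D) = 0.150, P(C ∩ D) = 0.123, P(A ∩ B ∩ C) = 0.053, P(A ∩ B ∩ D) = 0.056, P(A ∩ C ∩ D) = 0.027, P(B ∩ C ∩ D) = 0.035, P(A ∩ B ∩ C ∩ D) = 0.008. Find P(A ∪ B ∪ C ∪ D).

0.975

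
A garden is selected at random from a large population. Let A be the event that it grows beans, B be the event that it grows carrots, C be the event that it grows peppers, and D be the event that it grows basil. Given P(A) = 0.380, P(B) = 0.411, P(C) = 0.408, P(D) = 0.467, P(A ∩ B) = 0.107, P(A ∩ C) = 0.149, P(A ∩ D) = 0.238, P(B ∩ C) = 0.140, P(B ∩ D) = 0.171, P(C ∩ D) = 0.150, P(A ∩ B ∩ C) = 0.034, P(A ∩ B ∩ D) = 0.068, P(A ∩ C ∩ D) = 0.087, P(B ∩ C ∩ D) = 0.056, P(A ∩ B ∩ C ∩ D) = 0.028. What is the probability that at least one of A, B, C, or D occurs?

P(A ∪ B ∪ C ∪ D) = 0.380 + 0.411 + 0.408 + 0.467 − 0.107 − 0.149 − 0.238 − 0.140 − 0.171 − 0.150 + 0.034 + 0.068 + 0.087 + 0.056 − 0.028 = 0.928

0.928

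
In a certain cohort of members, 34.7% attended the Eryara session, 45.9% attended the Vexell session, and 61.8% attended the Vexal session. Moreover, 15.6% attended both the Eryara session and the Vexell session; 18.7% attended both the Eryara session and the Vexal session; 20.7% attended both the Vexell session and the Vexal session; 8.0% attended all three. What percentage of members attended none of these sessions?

4.6%

P(at least one) = 34.7 + 45.9 + 61.8 − 15.6 − 18.7 − 20.7 + 8.0 = 95.4%
P(none) = 100% − 95.4% = 4.6%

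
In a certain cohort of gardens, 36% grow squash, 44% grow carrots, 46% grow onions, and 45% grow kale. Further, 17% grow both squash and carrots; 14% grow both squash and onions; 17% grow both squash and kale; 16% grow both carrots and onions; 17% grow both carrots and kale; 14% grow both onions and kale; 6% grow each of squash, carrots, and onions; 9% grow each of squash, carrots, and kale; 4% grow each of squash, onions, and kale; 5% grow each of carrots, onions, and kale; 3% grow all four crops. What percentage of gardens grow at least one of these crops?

By inclusion–exclusion:
P(≥1) = 36 + 44 + 46 + 45 − 17 − 14 − 17 − 16 − 17 − 14 + 6 + 9 + 4 + 5 − 3 = 97%

97%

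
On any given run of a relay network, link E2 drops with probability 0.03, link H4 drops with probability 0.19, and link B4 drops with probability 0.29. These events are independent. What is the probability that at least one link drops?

0.442153

P(none) = (1 − 0.03) × (1 − 0.19) × (1 − 0.29) = 0.97 × 0.81 × 0.71 = 0.557847
P(at least one) = 1 − 0.557847 = 0.442153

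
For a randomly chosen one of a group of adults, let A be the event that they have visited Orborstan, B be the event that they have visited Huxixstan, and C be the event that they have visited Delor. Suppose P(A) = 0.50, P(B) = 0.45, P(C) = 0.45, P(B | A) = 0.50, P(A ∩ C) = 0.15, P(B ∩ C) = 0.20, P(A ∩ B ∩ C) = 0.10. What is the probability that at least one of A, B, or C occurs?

0.90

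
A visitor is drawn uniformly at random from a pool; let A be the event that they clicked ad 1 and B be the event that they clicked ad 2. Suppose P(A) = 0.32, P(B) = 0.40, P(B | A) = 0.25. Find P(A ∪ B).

P(A ∩ B) = P(A)·P(B|A) = 0.32 × 0.25 = 0.08
By inclusion-exclusion,
P(A ∪ B) = 0.32 + 0.40 − 0.08 = 0.64

0.64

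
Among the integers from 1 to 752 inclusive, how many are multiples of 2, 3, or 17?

Inclusion–exclusion gives
floor(752/2) + floor(752/3) + floor(752/17) − floor(752/6) − floor(752/34) − floor(752/51) + floor(752/102) = 376 + 250 + 44 − 125 − 22 − 14 + 7 = 516

516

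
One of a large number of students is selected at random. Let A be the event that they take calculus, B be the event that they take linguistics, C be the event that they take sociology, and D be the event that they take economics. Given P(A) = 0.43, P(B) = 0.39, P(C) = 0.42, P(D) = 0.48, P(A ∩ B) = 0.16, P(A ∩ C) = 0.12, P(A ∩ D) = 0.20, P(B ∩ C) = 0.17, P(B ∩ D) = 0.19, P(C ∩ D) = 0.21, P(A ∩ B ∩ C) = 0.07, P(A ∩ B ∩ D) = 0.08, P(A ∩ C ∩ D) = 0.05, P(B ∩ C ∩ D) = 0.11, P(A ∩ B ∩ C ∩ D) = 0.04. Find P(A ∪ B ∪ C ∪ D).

0.94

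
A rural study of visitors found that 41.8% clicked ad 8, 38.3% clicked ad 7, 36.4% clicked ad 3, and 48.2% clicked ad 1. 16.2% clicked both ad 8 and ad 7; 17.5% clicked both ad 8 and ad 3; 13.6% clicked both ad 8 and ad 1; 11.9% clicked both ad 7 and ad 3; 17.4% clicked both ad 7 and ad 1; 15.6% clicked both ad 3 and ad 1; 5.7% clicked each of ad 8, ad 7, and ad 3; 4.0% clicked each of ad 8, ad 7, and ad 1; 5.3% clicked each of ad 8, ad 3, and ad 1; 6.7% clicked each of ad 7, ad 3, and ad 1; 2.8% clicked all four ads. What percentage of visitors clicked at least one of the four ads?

P(at least one) = 41.8 + 38.3 + 36.4 + 48.2 − 16.2 − 17.5 − 13.6 − 11.9 − 17.4 − 15.6 + 5.7 + 4.0 + 5.3 + 6.7 − 2.8 = 91.4%

91.4%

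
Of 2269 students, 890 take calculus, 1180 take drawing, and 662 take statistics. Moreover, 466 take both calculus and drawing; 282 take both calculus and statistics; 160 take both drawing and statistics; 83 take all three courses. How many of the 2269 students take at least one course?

1907

Apply inclusion-exclusion:
|at least one| = 890 + 1180 + 662 − 466 − 282 − 160 + 83 = 1907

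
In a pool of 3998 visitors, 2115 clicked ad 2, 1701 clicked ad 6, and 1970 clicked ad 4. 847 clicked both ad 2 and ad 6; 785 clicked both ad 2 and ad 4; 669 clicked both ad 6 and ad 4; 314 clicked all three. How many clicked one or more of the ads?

3799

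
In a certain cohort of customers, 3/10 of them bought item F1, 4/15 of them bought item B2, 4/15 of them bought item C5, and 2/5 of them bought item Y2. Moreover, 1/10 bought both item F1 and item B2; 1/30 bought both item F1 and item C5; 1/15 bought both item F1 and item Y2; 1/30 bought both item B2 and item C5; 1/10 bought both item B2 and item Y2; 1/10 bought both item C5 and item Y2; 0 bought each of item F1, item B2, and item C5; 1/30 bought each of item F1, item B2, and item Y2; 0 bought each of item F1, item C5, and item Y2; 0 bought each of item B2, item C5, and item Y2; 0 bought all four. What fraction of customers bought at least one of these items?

5/6

Using inclusion–exclusion:
P(at least one) = 3/10 + 4/15 + 4/15 + 2/5 − 1/10 − 1/30 − 1/15 − 1/30 − 1/10 − 1/10 + 0 + 1/30 + 0 + 0 − 0 = 5/6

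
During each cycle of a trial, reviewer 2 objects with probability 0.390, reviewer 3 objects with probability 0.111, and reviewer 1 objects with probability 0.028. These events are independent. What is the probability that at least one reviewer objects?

0.47289412

P(none) = (1 − 0.390) × (1 − 0.111) × (1 − 0.028) = 0.610 × 0.889 × 0.972 = 0.52710588
P(at least one) = 1 − 0.52710588 = 0.47289412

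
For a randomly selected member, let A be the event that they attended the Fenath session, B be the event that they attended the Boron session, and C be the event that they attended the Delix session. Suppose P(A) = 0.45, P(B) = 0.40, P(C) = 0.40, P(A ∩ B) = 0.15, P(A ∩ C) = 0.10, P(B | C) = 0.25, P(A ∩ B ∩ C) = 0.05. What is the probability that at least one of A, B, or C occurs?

P(B ∩ C) = P(C)·P(B|C) = 0.40 × 0.25 = 0.10
By inclusion-exclusion,
P(A ∪ B ∪ C) = 0.45 + 0.40 + 0.40 − 0.15 − 0.10 − 0.10 + 0.05 = 0.95

0.95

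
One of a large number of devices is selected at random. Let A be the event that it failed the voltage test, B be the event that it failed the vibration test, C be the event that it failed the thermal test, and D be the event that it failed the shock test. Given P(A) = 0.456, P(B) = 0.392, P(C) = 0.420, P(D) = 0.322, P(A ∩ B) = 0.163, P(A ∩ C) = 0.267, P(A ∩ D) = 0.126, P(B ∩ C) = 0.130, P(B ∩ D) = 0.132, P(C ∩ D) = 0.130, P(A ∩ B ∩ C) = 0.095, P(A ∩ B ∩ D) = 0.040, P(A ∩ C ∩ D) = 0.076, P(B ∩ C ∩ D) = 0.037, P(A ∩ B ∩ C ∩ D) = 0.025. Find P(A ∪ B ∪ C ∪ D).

P(A ∪ B ∪ C ∪ D) = 0.456 + 0.392 + 0.420 + 0.322 − 0.163 − 0.267 − 0.126 − 0.130 − 0.132 − 0.130 + 0.095 + 0.040 + 0.076 + 0.037 − 0.025 = 0.865

0.865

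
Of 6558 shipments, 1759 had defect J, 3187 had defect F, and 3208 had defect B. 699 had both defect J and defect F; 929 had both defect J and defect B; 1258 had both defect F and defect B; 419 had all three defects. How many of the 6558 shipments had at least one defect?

N(≥1) = 1759 + 3187 + 3208 − 699 − 929 − 1258 + 419 = 5687

5687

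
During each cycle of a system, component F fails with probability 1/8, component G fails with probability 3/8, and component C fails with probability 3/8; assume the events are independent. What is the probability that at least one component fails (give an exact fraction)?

337/512

P(none) = (1 − 1/8) × (1 − 3/8) × (1 − 3/8) = 7/8 × 5/8 × 5/8 = 175/512
P(at least one) = 1 − 175/512 = 337/512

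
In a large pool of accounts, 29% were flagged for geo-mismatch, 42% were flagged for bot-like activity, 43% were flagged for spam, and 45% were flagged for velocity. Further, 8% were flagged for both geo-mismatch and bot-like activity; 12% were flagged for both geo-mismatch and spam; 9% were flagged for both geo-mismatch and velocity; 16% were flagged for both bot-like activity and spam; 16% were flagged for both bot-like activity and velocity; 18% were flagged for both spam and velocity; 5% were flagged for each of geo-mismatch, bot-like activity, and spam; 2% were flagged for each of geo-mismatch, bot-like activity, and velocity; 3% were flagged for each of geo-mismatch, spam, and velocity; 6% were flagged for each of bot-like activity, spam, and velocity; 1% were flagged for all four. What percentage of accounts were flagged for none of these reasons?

5%

P(union) = 29 + 42 + 43 + 45 − 8 − 12 − 9 − 16 − 16 − 18 + 5 + 2 + 3 + 6 − 1 = 95%
P(none) = 100% − 95% = 5%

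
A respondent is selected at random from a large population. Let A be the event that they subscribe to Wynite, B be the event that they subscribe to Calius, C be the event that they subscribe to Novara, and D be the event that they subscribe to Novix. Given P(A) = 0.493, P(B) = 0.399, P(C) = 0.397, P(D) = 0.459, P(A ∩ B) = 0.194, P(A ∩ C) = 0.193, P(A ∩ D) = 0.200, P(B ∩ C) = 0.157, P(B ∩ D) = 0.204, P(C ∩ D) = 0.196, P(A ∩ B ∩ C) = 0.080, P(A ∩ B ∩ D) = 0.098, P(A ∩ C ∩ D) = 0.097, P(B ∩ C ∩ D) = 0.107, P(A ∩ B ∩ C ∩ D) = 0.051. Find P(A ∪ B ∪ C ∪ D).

0.935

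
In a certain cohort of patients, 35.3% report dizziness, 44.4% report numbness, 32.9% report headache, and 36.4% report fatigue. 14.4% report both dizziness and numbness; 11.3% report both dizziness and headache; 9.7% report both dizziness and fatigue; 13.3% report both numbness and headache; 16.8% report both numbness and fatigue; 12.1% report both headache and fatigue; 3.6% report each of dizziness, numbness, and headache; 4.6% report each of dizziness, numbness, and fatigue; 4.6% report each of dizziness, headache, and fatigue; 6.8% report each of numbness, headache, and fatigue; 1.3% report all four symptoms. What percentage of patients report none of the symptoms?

By inclusion–exclusion:
P(≥1) = 35.3 + 44.4 + 32.9 + 36.4 − 14.4 − 11.3 − 9.7 − 13.3 − 16.8 − 12.1 + 3.6 + 4.6 + 4.6 + 6.8 − 1.3 = 89.7%
P(none) = 100% − 89.7% = 10.3%

10.3%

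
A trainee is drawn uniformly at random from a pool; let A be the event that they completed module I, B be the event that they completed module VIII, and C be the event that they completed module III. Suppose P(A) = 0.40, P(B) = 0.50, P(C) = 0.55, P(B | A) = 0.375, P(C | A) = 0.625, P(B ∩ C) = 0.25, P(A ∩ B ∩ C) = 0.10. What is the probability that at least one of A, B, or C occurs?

0.90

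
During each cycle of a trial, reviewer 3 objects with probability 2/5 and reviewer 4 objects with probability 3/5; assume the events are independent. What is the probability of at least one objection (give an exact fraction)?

P(none) = (1 − 2/5) × (1 − 3/5) = 3/5 × 2/5 = 6/25
P(at least one) = 1 − 6/25 = 19/25

19/25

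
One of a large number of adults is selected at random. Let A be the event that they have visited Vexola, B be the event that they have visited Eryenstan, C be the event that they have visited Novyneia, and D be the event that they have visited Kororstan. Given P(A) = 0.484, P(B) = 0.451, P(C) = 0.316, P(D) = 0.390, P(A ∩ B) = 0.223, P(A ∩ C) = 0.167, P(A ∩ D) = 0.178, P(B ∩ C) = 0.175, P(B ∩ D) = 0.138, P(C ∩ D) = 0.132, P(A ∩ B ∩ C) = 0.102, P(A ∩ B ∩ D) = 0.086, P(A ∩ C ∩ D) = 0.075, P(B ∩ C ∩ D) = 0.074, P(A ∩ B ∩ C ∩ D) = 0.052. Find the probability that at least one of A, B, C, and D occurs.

P(A ∪ B ∪ C ∪ D) = 0.484 + 0.451 + 0.316 + 0.390 − 0.223 − 0.167 − 0.178 − 0.175 − 0.138 − 0.132 + 0.102 + 0.086 + 0.075 + 0.074 − 0.052 = 0.913

0.913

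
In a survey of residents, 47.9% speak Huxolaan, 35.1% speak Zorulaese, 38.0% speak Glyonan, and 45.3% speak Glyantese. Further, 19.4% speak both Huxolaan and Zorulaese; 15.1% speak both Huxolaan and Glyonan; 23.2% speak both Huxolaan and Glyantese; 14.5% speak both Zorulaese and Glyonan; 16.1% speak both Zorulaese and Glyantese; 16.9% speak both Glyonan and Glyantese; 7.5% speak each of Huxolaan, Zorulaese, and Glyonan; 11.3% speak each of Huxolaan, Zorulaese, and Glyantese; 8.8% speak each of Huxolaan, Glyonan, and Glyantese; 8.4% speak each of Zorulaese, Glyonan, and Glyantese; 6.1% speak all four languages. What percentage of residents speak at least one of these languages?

91.0%

P(union) = 47.9 + 35.1 + 38.0 + 45.3 − 19.4 − 15.1 − 23.2 − 14.5 − 16.1 − 16.9 + 7.5 + 11.3 + 8.8 + 8.4 − 6.1 = 91.0%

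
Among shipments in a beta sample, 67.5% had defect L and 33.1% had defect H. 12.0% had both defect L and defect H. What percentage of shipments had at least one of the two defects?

88.6%

P(union) = 67.5 + 33.1 − 12.0 = 88.6%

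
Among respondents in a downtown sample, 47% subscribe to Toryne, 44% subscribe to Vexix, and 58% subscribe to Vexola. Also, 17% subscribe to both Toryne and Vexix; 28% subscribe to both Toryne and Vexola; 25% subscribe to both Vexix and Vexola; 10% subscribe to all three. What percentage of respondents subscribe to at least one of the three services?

89%

P(≥1) = 47 + 44 + 58 − 17 − 28 − 25 + 10 = 89%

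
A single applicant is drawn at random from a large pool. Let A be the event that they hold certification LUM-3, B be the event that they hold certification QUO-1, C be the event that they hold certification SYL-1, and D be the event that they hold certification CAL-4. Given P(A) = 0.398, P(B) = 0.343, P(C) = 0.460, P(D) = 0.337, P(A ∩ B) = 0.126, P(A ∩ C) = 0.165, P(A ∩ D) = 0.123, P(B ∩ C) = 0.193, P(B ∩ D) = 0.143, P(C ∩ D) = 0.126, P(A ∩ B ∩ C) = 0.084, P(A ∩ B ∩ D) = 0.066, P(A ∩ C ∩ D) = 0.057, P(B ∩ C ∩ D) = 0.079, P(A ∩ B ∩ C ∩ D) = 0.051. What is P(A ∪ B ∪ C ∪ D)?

0.897

By inclusion-exclusion,
P(A ∪ B ∪ C ∪ D) = 0.398 + 0.343 + 0.460 + 0.337 − 0.126 − 0.165 − 0.123 − 0.193 − 0.143 − 0.126 + 0.084 + 0.066 + 0.057 + 0.079 − 0.051 = 0.897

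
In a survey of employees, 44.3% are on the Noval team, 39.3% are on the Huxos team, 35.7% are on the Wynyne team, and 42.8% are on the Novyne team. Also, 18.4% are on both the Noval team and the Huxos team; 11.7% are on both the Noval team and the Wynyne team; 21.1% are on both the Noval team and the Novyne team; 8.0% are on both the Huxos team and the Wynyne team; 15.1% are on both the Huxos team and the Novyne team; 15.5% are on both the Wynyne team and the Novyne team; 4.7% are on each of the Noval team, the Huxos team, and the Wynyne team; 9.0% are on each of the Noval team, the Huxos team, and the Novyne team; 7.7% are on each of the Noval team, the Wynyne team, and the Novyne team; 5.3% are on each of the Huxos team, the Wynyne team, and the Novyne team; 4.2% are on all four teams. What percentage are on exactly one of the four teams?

P(exactly one) = 44.3 + 39.3 + 35.7 + 42.8 − 2·18.4 − 2·11.7 − 2·21.1 − 2·8.0 − 2·15.1 − 2·15.5 + 3·4.7 + 3·9.0 + 3·7.7 + 3·5.3 − 4·4.2 = 45.8%

45.8%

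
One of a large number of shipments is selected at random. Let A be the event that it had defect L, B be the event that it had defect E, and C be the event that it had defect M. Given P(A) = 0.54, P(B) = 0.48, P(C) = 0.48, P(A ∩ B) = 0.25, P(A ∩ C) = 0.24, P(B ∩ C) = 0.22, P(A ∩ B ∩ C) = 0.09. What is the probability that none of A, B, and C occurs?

0.12

By inclusion–exclusion:
P(A ∪ B ∪ C) = 0.54 + 0.48 + 0.48 − 0.25 − 0.24 − 0.22 + 0.09 = 0.88
P(none) = 1 − 0.88 = 0.12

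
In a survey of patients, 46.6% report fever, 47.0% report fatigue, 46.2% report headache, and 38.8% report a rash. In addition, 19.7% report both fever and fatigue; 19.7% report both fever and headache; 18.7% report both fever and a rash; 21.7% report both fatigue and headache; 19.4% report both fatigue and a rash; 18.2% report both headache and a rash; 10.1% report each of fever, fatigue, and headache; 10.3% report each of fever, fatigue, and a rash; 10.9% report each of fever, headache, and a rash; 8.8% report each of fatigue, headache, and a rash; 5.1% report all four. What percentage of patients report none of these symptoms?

P(union) = 46.6 + 47.0 + 46.2 + 38.8 − 19.7 − 19.7 − 18.7 − 21.7 − 19.4 − 18.2 + 10.1 + 10.3 + 10.9 + 8.8 − 5.1 = 96.2%
P(none) = 100% − 96.2% = 3.8%

3.8%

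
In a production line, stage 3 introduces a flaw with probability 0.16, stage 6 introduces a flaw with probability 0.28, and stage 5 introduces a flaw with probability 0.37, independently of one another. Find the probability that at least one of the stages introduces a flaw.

P(none) = (1 − 0.16) × (1 − 0.28) × (1 − 0.37) = 0.84 × 0.72 × 0.63 = 0.381024
P(at least one) = 1 − 0.381024 = 0.618976

0.618976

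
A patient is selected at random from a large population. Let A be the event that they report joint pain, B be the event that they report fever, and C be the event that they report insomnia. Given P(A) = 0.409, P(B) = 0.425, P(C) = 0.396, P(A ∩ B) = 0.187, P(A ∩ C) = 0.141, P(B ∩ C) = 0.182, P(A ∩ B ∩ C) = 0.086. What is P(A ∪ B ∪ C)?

P(A ∪ B ∪ C) = 0.409 + 0.425 + 0.396 − 0.187 − 0.141 − 0.182 + 0.086 = 0.806

0.806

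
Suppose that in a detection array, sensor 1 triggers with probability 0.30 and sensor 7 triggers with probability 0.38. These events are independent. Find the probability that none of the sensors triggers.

P(none) = (1 − 0.30) × (1 − 0.38) = 0.70 × 0.62 = 0.434

0.434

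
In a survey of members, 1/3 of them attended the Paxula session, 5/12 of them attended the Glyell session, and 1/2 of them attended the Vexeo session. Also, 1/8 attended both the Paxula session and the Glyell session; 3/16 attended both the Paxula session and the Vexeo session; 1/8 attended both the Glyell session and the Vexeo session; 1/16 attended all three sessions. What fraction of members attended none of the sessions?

P(≥1) = 1/3 + 5/12 + 1/2 − 1/8 − 3/16 − 1/8 + 1/16 = 7/8
P(none) = 1 − 7/8 = 1/8

1/8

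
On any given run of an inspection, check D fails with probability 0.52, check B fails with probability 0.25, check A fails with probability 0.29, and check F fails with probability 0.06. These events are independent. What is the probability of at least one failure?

P(none) = (1 − 0.52) × (1 − 0.25) × (1 − 0.29) × (1 − 0.06) = 0.48 × 0.75 × 0.71 × 0.94 = 0.240264
P(at least one) = 1 − 0.240264 = 0.759736

0.759736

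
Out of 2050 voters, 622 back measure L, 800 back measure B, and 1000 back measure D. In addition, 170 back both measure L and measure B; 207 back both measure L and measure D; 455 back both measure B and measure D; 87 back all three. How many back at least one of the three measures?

1677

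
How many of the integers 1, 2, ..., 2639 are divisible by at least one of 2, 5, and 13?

1665

⌊2639/2⌋ + ⌊2639/5⌋ + ⌊2639/13⌋ − ⌊2639/10⌋ − ⌊2639/26⌋ − ⌊2639/65⌋ + ⌊2639/130⌋ = 1319 + 527 + 203 − 263 − 101 − 40 + 20 = 1665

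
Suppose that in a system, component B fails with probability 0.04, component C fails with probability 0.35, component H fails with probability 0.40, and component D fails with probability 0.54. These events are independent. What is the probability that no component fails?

P(none) = (1 − 0.04) × (1 − 0.35) × (1 − 0.40) × (1 − 0.54) = 0.96 × 0.65 × 0.60 × 0.46 = 0.172224

0.172224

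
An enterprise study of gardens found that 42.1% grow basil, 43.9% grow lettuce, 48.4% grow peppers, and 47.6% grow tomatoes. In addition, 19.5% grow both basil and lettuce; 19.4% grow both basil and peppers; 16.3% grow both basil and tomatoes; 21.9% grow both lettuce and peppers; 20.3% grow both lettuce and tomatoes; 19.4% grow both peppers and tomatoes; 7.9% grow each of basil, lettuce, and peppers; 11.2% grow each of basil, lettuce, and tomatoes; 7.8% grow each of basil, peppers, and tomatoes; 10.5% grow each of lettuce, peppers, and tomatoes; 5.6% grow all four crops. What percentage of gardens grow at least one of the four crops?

By inclusion-exclusion,
P(union) = 42.1 + 43.9 + 48.4 + 47.6 − 19.5 − 19.4 − 16.3 − 21.9 − 20.3 − 19.4 + 7.9 + 11.2 + 7.8 + 10.5 − 5.6 = 97.0%

97.0%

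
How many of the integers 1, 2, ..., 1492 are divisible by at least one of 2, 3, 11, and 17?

⌊1492/2⌋ + ⌊1492/3⌋ + ⌊1492/11⌋ + ⌊1492/17⌋ − ⌊1492/6⌋ − ⌊1492/22⌋ − ⌊1492/34⌋ − ⌊1492/33⌋ − ⌊1492/51⌋ − ⌊1492/187⌋ + ⌊1492/66⌋ + ⌊1492/102⌋ + ⌊1492/374⌋ + ⌊1492/561⌋ − ⌊1492/1122⌋ = 746 + 497 + 135 + 87 − 248 − 67 − 43 − 45 − 29 − 7 + 22 + 14 + 3 + 2 − 1 = 1066

1066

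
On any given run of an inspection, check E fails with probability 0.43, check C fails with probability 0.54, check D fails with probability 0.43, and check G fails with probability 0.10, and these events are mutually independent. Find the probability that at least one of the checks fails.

0.8654914

P(none) = (1 − 0.43) × (1 − 0.54) × (1 − 0.43) × (1 − 0.10) = 0.57 × 0.46 × 0.57 × 0.90 = 0.1345086
P(at least one) = 1 − 0.1345086 = 0.8654914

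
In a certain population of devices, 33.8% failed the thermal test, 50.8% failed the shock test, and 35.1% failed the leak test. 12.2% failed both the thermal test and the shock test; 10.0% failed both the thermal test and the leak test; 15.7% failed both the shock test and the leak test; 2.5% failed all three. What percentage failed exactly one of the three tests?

51.4%

By inclusion–exclusion (exactly-one form):
P(exactly one) = 33.8 + 50.8 + 35.1 − 2·12.2 − 2·10.0 − 2·15.7 + 3·2.5 = 51.4%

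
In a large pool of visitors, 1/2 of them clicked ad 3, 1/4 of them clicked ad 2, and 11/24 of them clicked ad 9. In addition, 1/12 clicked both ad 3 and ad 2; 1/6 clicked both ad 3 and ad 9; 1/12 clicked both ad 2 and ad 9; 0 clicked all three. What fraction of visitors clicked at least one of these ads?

7/8

Using inclusion–exclusion:
P(union) = 1/2 + 1/4 + 11/24 − 1/12 − 1/6 − 1/12 + 0 = 7/8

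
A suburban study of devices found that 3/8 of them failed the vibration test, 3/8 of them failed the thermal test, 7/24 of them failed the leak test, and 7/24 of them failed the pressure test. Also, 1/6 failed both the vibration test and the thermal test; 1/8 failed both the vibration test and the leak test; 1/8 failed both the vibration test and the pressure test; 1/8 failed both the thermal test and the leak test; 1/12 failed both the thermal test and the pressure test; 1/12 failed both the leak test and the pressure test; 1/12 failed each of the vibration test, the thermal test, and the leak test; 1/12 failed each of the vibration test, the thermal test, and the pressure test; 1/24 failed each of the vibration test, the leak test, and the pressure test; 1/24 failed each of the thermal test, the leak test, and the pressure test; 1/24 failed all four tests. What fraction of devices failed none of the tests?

Apply inclusion-exclusion:
P(at least one) = 3/8 + 3/8 + 7/24 + 7/24 − 1/6 − 1/8 − 1/8 − 1/8 − 1/12 − 1/12 + 1/12 + 1/12 + 1/24 + 1/24 − 1/24 = 5/6
P(none) = 1 − 5/6 = 1/6

1/6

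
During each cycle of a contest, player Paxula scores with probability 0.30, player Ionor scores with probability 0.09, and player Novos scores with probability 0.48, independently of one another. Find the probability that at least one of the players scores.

0.66876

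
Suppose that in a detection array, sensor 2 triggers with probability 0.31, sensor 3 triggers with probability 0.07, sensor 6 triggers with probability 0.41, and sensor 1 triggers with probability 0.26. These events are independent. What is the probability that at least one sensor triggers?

P(none) = (1 − 0.31) × (1 − 0.07) × (1 − 0.41) × (1 − 0.26) = 0.69 × 0.93 × 0.59 × 0.74 = 0.28016622
P(at least one) = 1 − 0.28016622 = 0.71983378

0.71983378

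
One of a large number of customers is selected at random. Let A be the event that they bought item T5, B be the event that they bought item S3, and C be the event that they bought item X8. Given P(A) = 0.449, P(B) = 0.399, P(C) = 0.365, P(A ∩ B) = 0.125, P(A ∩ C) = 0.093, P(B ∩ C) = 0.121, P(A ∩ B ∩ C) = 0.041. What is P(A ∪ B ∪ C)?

By inclusion–exclusion:
P(A ∪ B ∪ C) = 0.449 + 0.399 + 0.365 − 0.125 − 0.093 − 0.121 + 0.041 = 0.915

0.915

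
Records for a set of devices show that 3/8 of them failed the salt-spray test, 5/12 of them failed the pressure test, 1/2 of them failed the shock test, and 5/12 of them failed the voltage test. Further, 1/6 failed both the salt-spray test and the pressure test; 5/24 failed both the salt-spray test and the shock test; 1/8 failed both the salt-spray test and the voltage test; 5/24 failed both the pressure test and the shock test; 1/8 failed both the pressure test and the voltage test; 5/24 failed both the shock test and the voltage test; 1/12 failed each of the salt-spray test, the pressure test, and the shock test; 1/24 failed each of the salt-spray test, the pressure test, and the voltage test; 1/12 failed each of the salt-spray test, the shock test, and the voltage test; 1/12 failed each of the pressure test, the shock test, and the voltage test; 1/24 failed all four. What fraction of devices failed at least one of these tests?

P(at least one) = 3/8 + 5/12 + 1/2 + 5/12 − 1/6 − 5/24 − 1/8 − 5/24 − 1/8 − 5/24 + 1/12 + 1/24 + 1/12 + 1/12 − 1/24 = 11/12

11/12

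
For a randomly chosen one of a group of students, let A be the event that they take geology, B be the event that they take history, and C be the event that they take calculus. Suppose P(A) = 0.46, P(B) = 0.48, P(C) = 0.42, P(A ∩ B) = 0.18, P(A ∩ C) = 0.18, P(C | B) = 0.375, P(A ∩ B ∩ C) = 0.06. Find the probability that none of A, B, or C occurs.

P(B ∩ C) = P(B)·P(C|B) = 0.48 × 0.375 = 0.18
P(A ∪ B ∪ C) = 0.46 + 0.48 + 0.42 − 0.18 − 0.18 − 0.18 + 0.06 = 0.88
P(none) = 1 − 0.88 = 0.12

0.12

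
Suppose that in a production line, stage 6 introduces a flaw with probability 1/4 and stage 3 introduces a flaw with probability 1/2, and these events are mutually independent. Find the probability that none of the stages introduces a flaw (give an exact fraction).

3/8

P(none) = (1 − 1/4) × (1 − 1/2) = 3/4 × 1/2 = 3/8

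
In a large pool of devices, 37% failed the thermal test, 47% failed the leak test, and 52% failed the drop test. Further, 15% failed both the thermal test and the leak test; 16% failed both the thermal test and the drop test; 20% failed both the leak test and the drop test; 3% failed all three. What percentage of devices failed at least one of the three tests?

88%

Using inclusion–exclusion:
P(≥1) = 37 + 47 + 52 − 15 − 16 − 20 + 3 = 88%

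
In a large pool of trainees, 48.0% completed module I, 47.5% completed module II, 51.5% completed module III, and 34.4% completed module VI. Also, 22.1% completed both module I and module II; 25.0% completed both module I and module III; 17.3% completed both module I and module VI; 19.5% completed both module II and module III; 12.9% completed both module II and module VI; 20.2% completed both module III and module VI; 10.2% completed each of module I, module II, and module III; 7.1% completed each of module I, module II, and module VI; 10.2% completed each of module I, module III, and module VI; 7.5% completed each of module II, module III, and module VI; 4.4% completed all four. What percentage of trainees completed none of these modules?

5.0%

P(union) = 48.0 + 47.5 + 51.5 + 34.4 − 22.1 − 25.0 − 17.3 − 19.5 − 12.9 − 20.2 + 10.2 + 7.1 + 10.2 + 7.5 − 4.4 = 95.0%
P(none) = 100% − 95.0% = 5.0%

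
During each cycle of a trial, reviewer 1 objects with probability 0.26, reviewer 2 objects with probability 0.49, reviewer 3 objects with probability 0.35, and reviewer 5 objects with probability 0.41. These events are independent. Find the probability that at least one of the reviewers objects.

P(none) = (1 − 0.26) × (1 − 0.49) × (1 − 0.35) × (1 − 0.41) = 0.74 × 0.51 × 0.65 × 0.59 = 0.1447329
P(at least one) = 1 − 0.1447329 = 0.8552671

0.8552671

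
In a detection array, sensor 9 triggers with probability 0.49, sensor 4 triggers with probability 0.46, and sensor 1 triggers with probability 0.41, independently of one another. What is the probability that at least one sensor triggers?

0.837514

Independence gives P(none) = ∏(1 − pᵢ).
P(none) = (1 − 0.49) × (1 − 0.46) × (1 − 0.41) = 0.51 × 0.54 × 0.59 = 0.162486
P(at least one) = 1 − 0.162486 = 0.837514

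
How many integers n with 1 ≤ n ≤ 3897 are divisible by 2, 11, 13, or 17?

Using inclusion–exclusion:
1948 + 354 + 299 + 229 − 177 − 149 − 114 − 27 − 20 − 17 + 13 + 10 + 8 + 1 − 0 = 2358

2358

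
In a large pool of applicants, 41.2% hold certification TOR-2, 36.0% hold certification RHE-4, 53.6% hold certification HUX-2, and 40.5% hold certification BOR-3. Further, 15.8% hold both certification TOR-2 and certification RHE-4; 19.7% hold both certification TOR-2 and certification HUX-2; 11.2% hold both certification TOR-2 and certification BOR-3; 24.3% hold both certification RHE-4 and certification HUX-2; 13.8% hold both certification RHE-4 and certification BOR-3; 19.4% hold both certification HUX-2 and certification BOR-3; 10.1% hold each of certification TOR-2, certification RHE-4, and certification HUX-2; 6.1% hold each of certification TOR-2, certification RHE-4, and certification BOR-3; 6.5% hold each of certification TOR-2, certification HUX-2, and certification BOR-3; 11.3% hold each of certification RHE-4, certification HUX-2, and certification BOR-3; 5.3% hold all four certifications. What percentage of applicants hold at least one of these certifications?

95.8%

Inclusion–exclusion gives
P(at least one) = 41.2 + 36.0 + 53.6 + 40.5 − 15.8 − 19.7 − 11.2 − 24.3 − 13.8 − 19.4 + 10.1 + 6.1 + 6.5 + 11.3 − 5.3 = 95.8%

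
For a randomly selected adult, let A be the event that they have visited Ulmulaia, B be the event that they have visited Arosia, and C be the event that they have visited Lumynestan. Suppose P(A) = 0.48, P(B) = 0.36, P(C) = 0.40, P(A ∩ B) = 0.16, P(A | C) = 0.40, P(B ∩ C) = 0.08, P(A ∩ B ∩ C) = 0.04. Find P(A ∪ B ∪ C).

P(A ∩ C) = P(C)·P(A|C) = 0.40 × 0.40 = 0.16
Using inclusion–exclusion:
P(A ∪ B ∪ C) = 0.48 + 0.36 + 0.40 − 0.16 − 0.16 − 0.08 + 0.04 = 0.88

0.88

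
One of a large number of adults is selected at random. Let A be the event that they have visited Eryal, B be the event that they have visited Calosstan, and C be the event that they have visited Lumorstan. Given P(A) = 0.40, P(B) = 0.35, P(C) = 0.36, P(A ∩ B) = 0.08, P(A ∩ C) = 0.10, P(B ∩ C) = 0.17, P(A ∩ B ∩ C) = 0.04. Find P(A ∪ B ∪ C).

0.80

P(A ∪ B ∪ C) = 0.40 + 0.35 + 0.36 − 0.08 − 0.10 − 0.17 + 0.04 = 0.80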